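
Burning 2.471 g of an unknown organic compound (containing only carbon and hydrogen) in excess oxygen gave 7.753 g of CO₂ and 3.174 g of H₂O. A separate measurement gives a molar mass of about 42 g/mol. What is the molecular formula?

mol C = 7.753 g CO₂ ÷ 44.009 g/mol = 0.17617 mol
mol H = 2 × 3.174 g H₂O ÷ 18.015 g/mol = 0.35237 mol
Divide by the smallest (0.17617 mol): C 1.000, H 2.000
Empirical formula: CH2
Empirical-formula mass = 14.03 g/mol; 42 ÷ 14.03 ≈ 3, so the molecular formula is C3H6.

C3H6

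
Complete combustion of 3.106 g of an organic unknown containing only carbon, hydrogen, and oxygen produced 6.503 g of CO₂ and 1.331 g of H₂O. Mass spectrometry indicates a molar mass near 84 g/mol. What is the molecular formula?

mol C = 6.503 g CO₂ ÷ 44.009 g/mol = 0.14777 mol
mol H = 2 × 1.331 g H₂O ÷ 18.015 g/mol = 0.14777 mol
mass O = 3.106 − (1.7748 + 0.14895) = 1.1822 g → mol O = 1.1822 ÷ 15.999 = 0.073895 mol
Divide by the smallest (0.073895 mol): C 2.000, H 2.000, O 1.000
Empirical formula: C2H2O
Empirical-formula mass = 42.04 g/mol; 84 ÷ 42.04 ≈ 2, so the molecular formula is C4H4O2.

C4H4O2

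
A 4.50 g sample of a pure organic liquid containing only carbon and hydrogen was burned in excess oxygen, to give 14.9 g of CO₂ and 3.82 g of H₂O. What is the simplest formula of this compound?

mol C = 14.9 g CO₂ ÷ 44.009 g/mol = 0.3386 mol
mol H = 2 × 3.82 g H₂O ÷ 18.015 g/mol = 0.4241 mol
Divide by the smallest (0.3386 mol): C 1.000, H 1.253
Multiplying each by 4 gives whole numbers: C 4.00, H 5.01

C4H5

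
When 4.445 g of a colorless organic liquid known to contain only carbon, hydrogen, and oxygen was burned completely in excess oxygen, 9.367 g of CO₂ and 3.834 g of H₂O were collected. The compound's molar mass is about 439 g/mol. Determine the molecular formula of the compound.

mol C = 9.367 g CO₂ ÷ 44.009 g/mol = 0.21284 mol
mol H = 2 × 3.834 g H₂O ÷ 18.015 g/mol = 0.42565 mol
mass O = 4.445 − (2.5565 + 0.42905) = 1.4595 g → mol O = 1.4595 ÷ 15.999 = 0.091224 mol
Divide by the smallest (0.091224 mol): C 2.333, H 4.666, O 1.000
Multiplying each by 3 gives whole numbers: C 7.00, H 14.00, O 3.00
Empirical formula: C7H14O3
Empirical-formula mass = 146.19 g/mol; 439 ÷ 146.19 ≈ 3, so the molecular formula is C21H42O9.

C21H42O9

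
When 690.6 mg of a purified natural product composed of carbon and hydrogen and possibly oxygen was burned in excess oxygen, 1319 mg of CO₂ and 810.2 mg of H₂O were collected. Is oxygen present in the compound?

yes

mol C = 1.319 g CO₂ ÷ 44.009 g/mol = 0.029971 mol
mol H = 2 × 0.8102 g H₂O ÷ 18.015 g/mol = 0.089947 mol
C and H account for only 0.45065 g of the 0.6906 g sample; the remaining 0.23995 g must be oxygen.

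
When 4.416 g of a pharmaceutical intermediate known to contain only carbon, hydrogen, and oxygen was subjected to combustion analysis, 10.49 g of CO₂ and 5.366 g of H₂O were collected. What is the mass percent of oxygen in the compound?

21.57%

mol C = 10.49 g CO₂ ÷ 44.009 g/mol = 0.23836 mol
mol H = 2 × 5.366 g H₂O ÷ 18.015 g/mol = 0.59573 mol
mass O = 4.416 − (2.8629 + 0.60049) = 0.95256 g → mol O = 0.95256 ÷ 15.999 = 0.059539 mol
mass % O = 0.95256 g ÷ 4.416 g × 100%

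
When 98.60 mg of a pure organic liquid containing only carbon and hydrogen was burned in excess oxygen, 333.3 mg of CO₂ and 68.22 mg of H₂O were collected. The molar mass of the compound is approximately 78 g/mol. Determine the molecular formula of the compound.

mol C = 0.3333 g CO₂ ÷ 44.009 g/mol = 0.0075735 mol
mol H = 2 × 0.06822 g H₂O ÷ 18.015 g/mol = 0.0075737 mol
Divide by the smallest (0.0075735 mol): C 1.000, H 1.000
Empirical formula: CH
Empirical-formula mass = 13.02 g/mol; 78 ÷ 13.02 ≈ 6, so the molecular formula is C6H6.

C6H6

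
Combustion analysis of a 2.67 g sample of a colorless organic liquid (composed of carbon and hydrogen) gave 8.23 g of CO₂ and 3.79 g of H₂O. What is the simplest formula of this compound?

C4H9

mol C = 8.23 g CO₂ ÷ 44.009 g/mol = 0.1870 mol
mol H = 2 × 3.79 g H₂O ÷ 18.015 g/mol = 0.4208 mol
Divide by the smallest (0.1870 mol): C 1.000, H 2.250
Multiplying each by 4 gives whole numbers: C 4.00, H 9.00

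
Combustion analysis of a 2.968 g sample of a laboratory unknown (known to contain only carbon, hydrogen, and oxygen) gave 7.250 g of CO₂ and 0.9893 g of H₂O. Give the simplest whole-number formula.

C3H2O

mol C = 7.250 g CO₂ ÷ 44.009 g/mol = 0.16474 mol
mol H = 2 × 0.9893 g H₂O ÷ 18.015 g/mol = 0.10983 mol
mass O = 2.968 − (1.9787 + 0.11071) = 0.87861 g → mol O = 0.87861 ÷ 15.999 = 0.054917 mol
Divide by the smallest (0.054917 mol): C 3.000, H 2.000, O 1.000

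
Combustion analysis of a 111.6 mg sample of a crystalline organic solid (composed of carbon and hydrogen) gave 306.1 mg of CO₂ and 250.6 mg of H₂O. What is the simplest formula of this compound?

CH4

mol C = 0.3061 g CO₂ ÷ 44.009 g/mol = 0.0069554 mol
mol H = 2 × 0.2506 g H₂O ÷ 18.015 g/mol = 0.027821 mol
Divide by the smallest (0.0069554 mol): C 1.000, H 4.000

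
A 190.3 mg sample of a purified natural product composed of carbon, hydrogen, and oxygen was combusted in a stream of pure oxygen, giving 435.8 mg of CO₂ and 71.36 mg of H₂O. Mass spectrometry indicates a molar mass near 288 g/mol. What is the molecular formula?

C15H12O6

mol C = 0.4358 g CO₂ ÷ 44.009 g/mol = 0.0099025 mol
mol H = 2 × 0.07136 g H₂O ÷ 18.015 g/mol = 0.0079223 mol
mass O = 0.1903 − (0.11894 + 0.0079857) = 0.063375 g → mol O = 0.063375 ÷ 15.999 = 0.0039612 mol
Divide by the smallest (0.0039612 mol): C 2.500, H 2.000, O 1.000
Multiplying each by 2 gives whole numbers: C 5.00, H 4.00, O 2.00
Empirical formula: C5H4O2
Empirical-formula mass = 96.08 g/mol; 288 ÷ 96.08 ≈ 3, so the molecular formula is C15H12O6.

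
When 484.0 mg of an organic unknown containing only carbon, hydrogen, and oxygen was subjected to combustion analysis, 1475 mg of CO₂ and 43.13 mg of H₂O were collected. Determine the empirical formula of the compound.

mol C = 1.475 g CO₂ ÷ 44.009 g/mol = 0.033516 mol
mol H = 2 × 0.04313 g H₂O ÷ 18.015 g/mol = 0.0047882 mol
mass O = 0.4840 − (0.40256 + 0.0048265) = 0.076614 g → mol O = 0.076614 ÷ 15.999 = 0.0047887 mol
Divide by the smallest (0.0047882 mol): C 7.000, H 1.000, O 1.000

C7HO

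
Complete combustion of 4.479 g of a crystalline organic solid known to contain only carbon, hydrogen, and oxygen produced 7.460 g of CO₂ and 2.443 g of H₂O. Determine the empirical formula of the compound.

mol C = 7.460 g CO₂ ÷ 44.009 g/mol = 0.16951 mol
mol H = 2 × 2.443 g H₂O ÷ 18.015 g/mol = 0.27122 mol
mass O = 4.479 − (2.0360 + 0.27339) = 2.1696 g → mol O = 2.1696 ÷ 15.999 = 0.13561 mol
Divide by the smallest (0.13561 mol): C 1.250, H 2.000, O 1.000
Multiplying each by 4 gives whole numbers: C 5.00, H 8.00, O 4.00

C5H8O4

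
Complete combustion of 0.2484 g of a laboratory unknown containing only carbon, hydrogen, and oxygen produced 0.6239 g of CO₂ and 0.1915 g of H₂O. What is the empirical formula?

C4H6O

mol C = 0.6239 g CO₂ ÷ 44.009 g/mol = 0.014177 mol
mol H = 2 × 0.1915 g H₂O ÷ 18.015 g/mol = 0.021260 mol
mass O = 0.2484 − (0.17028 + 0.021430) = 0.056694 g → mol O = 0.056694 ÷ 15.999 = 0.0035436 mol
Divide by the smallest (0.0035436 mol): C 4.001, H 6.000, O 1.000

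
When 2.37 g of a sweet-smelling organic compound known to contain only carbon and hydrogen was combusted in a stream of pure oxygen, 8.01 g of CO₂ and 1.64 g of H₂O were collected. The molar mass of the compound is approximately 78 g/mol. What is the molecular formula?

C6H6

mol C = 8.01 g CO₂ ÷ 44.009 g/mol = 0.1820 mol
mol H = 2 × 1.64 g H₂O ÷ 18.015 g/mol = 0.1821 mol
Divide by the smallest (0.1820 mol): C 1.000, H 1.000
Empirical formula: CH
Empirical-formula mass = 13.02 g/mol; 78 ÷ 13.02 ≈ 6, so the molecular formula is C6H6.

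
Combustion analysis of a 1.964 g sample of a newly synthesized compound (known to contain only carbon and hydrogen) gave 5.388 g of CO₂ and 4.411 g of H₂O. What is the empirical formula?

CH4

mol C = 5.388 g CO₂ ÷ 44.009 g/mol = 0.12243 mol
mol H = 2 × 4.411 g H₂O ÷ 18.015 g/mol = 0.48970 mol
Divide by the smallest (0.12243 mol): C 1.000, H 4.000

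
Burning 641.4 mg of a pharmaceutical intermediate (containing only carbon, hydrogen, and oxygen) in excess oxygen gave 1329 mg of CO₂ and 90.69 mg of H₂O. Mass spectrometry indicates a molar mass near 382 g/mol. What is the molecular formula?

mol C = 1.329 g CO₂ ÷ 44.009 g/mol = 0.030198 mol
mol H = 2 × 0.09069 g H₂O ÷ 18.015 g/mol = 0.010068 mol
mass O = 0.6414 − (0.36271 + 0.010149) = 0.26854 g → mol O = 0.26854 ÷ 15.999 = 0.016785 mol
Divide by the smallest (0.010068 mol): C 2.999, H 1.000, O 1.667
Multiplying each by 3 gives whole numbers: C 9.00, H 3.00, O 5.00
Empirical formula: C9H3O5
Empirical-formula mass = 191.12 g/mol; 382 ÷ 191.12 ≈ 2, so the molecular formula is C18H6O10.

C18H6O10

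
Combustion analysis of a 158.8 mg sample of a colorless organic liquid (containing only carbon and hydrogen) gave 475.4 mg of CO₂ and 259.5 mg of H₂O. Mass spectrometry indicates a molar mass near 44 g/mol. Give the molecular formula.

C3H8

mol C = 0.4754 g CO₂ ÷ 44.009 g/mol = 0.010802 mol
mol H = 2 × 0.2595 g H₂O ÷ 18.015 g/mol = 0.028809 mol
Divide by the smallest (0.010802 mol): C 1.000, H 2.667
Multiplying each by 3 gives whole numbers: C 3.00, H 8.00
Empirical formula: C3H8
Empirical-formula mass = 44.10 g/mol; 44 ÷ 44.10 ≈ 1, so the molecular formula is C3H8.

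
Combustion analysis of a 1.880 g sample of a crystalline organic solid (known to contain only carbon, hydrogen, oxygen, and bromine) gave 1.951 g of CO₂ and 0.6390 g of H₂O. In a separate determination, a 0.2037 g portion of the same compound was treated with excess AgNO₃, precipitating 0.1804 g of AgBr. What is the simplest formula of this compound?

C5H8BrO4

mol C = 1.951 g CO₂ ÷ 44.009 g/mol = 0.044332 mol
mol H = 2 × 0.6390 g H₂O ÷ 18.015 g/mol = 0.070941 mol
From the AgBr data: mol Br per gram of compound = (0.1804 ÷ 187.772) ÷ 0.2037 = 0.0047164 mol/g, so in the 1.880 g combustion sample mol Br = 0.0088669 mol
mass O = 1.880 − (0.53247 + 0.071508 + 0.70850) = 0.56752 g → mol O = 0.56752 ÷ 15.999 = 0.035472 mol
Divide by the smallest (0.0088669 mol): C 5.000, H 8.001, Br 1.000, O 4.001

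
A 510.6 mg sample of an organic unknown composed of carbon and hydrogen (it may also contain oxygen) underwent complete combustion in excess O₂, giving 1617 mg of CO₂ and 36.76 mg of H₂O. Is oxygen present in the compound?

yes

mol C = 1.617 g CO₂ ÷ 44.009 g/mol = 0.036742 mol
mol H = 2 × 0.03676 g H₂O ÷ 18.015 g/mol = 0.0040810 mol
C and H account for only 0.44543 g of the 0.5106 g sample; the remaining 0.065172 g must be oxygen.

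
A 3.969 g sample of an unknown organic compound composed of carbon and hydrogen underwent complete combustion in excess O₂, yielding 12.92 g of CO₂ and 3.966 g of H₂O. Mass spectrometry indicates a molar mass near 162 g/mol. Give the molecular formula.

mol C = 12.92 g CO₂ ÷ 44.009 g/mol = 0.29358 mol
mol H = 2 × 3.966 g H₂O ÷ 18.015 g/mol = 0.44030 mol
Divide by the smallest (0.29358 mol): C 1.000, H 1.500
Multiplying each by 2 gives whole numbers: C 2.00, H 3.00
Empirical formula: C2H3
Empirical-formula mass = 27.05 g/mol; 162 ÷ 27.05 ≈ 6, so the molecular formula is C12H18.

C12H18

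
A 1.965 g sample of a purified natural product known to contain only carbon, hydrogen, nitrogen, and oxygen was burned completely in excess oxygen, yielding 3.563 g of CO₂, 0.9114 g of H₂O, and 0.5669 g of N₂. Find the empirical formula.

C4H5N2O

mol C = 3.563 g CO₂ ÷ 44.009 g/mol = 0.080961 mol
mol H = 2 × 0.9114 g H₂O ÷ 18.015 g/mol = 0.10118 mol
mol N = 2 × 0.5669 g N₂ ÷ 28.014 g/mol = 0.040473 mol
mass O = 1.965 − (0.97242 + 0.10199 + 0.56690) = 0.32369 g → mol O = 0.32369 ÷ 15.999 = 0.020232 mol
Divide by the smallest (0.020232 mol): C 4.002, H 5.001, N 2.000, O 1.000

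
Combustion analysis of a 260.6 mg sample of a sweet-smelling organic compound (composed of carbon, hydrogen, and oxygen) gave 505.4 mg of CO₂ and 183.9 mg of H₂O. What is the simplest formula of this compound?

mol C = 0.5054 g CO₂ ÷ 44.009 g/mol = 0.011484 mol
mol H = 2 × 0.1839 g H₂O ÷ 18.015 g/mol = 0.020416 mol
mass O = 0.2606 − (0.13793 + 0.020580) = 0.10209 g → mol O = 0.10209 ÷ 15.999 = 0.0063808 mol
Divide by the smallest (0.0063808 mol): C 1.800, H 3.200, O 1.000
Multiplying each by 5 gives whole numbers: C 9.00, H 16.00, O 5.00

C9H16O5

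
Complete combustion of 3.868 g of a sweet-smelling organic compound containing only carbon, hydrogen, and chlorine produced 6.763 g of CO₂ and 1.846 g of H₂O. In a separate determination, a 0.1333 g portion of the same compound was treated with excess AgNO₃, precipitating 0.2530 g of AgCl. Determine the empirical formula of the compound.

C3H4Cl

mol C = 6.763 g CO₂ ÷ 44.009 g/mol = 0.15367 mol
mol H = 2 × 1.846 g H₂O ÷ 18.015 g/mol = 0.20494 mol
From the AgCl data: mol Cl per gram of compound = (0.2530 ÷ 143.318) ÷ 0.1333 = 0.013243 mol/g, so in the 3.868 g combustion sample mol Cl = 0.051224 mol
Divide by the smallest (0.051224 mol): C 3.000, H 4.001, Cl 1.000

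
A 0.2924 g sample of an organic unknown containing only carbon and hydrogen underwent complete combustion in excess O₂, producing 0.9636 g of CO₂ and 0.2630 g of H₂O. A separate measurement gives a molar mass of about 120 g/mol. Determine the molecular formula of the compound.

mol C = 0.9636 g CO₂ ÷ 44.009 g/mol = 0.021896 mol
mol H = 2 × 0.2630 g H₂O ÷ 18.015 g/mol = 0.029198 mol
Divide by the smallest (0.021896 mol): C 1.000, H 1.334
Multiplying each by 3 gives whole numbers: C 3.00, H 4.00
Empirical formula: C3H4
Empirical-formula mass = 40.06 g/mol; 120 ÷ 40.06 ≈ 3, so the molecular formula is C9H12.

C9H12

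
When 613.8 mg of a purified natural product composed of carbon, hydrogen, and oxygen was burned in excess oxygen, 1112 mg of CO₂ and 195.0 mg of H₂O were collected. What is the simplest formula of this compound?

C7H6O5

mol C = 1.112 g CO₂ ÷ 44.009 g/mol = 0.025268 mol
mol H = 2 × 0.1950 g H₂O ÷ 18.015 g/mol = 0.021649 mol
mass O = 0.6138 − (0.30349 + 0.021822) = 0.28849 g → mol O = 0.28849 ÷ 15.999 = 0.018032 mol
Divide by the smallest (0.018032 mol): C 1.401, H 1.201, O 1.000
Multiplying each by 5 gives whole numbers: C 7.01, H 6.00, O 5.00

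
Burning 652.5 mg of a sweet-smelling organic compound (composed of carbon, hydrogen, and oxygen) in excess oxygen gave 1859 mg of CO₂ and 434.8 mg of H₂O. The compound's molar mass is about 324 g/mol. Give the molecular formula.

C21H24O3

mol C = 1.859 g CO₂ ÷ 44.009 g/mol = 0.042241 mol
mol H = 2 × 0.4348 g H₂O ÷ 18.015 g/mol = 0.048271 mol
mass O = 0.6525 − (0.50736 + 0.048657) = 0.096482 g → mol O = 0.096482 ÷ 15.999 = 0.0060305 mol
Divide by the smallest (0.0060305 mol): C 7.005, H 8.004, O 1.000
Empirical formula: C7H8O
Empirical-formula mass = 108.14 g/mol; 324 ÷ 108.14 ≈ 3, so the molecular formula is C21H24O3.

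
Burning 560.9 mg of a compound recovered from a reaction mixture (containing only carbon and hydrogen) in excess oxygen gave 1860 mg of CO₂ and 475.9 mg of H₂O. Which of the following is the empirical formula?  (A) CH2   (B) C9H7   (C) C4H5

mol C = 1.860 g CO₂ ÷ 44.009 g/mol = 0.042264 mol
mol H = 2 × 0.4759 g H₂O ÷ 18.015 g/mol = 0.052834 mol
Divide by the smallest (0.042264 mol): C 1.000, H 1.250
Multiplying each by 4 gives whole numbers: C 4.00, H 5.00

(C) C4H5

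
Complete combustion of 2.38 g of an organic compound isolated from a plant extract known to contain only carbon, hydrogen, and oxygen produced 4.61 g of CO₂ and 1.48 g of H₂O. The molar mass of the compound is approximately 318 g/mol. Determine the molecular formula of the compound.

mol C = 4.61 g CO₂ ÷ 44.009 g/mol = 0.1048 mol
mol H = 2 × 1.48 g H₂O ÷ 18.015 g/mol = 0.1643 mol
mass O = 2.38 − (1.258 + 0.1656) = 0.9562 g → mol O = 0.9562 ÷ 15.999 = 0.05977 mol
Divide by the smallest (0.05977 mol): C 1.753, H 2.749, O 1.000
Multiplying each by 4 gives whole numbers: C 7.01, H 11.00, O 4.00
Empirical formula: C7H11O4
Empirical-formula mass = 159.16 g/mol; 318 ÷ 159.16 ≈ 2, so the molecular formula is C14H22O8.

C14H22O8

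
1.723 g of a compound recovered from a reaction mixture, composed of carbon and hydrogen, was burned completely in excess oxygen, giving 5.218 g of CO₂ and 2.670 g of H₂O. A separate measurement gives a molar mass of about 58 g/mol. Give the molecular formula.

mol C = 5.218 g CO₂ ÷ 44.009 g/mol = 0.11857 mol
mol H = 2 × 2.670 g H₂O ÷ 18.015 g/mol = 0.29642 mol
Divide by the smallest (0.11857 mol): C 1.000, H 2.500
Multiplying each by 2 gives whole numbers: C 2.00, H 5.00
Empirical formula: C2H5
Empirical-formula mass = 29.06 g/mol; 58 ÷ 29.06 ≈ 2, so the molecular formula is C4H10.

C4H10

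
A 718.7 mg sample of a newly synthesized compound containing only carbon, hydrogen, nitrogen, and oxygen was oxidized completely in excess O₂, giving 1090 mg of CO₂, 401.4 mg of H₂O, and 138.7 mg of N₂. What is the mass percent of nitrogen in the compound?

mol C = 1.090 g CO₂ ÷ 44.009 g/mol = 0.024768 mol
mol H = 2 × 0.4014 g H₂O ÷ 18.015 g/mol = 0.044563 mol
mol N = 2 × 0.1387 g N₂ ÷ 28.014 g/mol = 0.0099022 mol
mass O = 0.7187 − (0.29748 + 0.044919 + 0.13870) = 0.23760 g → mol O = 0.23760 ÷ 15.999 = 0.014851 mol
mass % N = 0.13870 g ÷ 0.7187 g × 100%

19.30%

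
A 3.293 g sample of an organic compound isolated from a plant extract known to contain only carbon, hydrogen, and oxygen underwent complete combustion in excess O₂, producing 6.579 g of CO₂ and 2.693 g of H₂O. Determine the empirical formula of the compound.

mol C = 6.579 g CO₂ ÷ 44.009 g/mol = 0.14949 mol
mol H = 2 × 2.693 g H₂O ÷ 18.015 g/mol = 0.29897 mol
mass O = 3.293 − (1.7956 + 0.30136) = 1.1961 g → mol O = 1.1961 ÷ 15.999 = 0.074760 mol
Divide by the smallest (0.074760 mol): C 2.000, H 3.999, O 1.000

C2H4O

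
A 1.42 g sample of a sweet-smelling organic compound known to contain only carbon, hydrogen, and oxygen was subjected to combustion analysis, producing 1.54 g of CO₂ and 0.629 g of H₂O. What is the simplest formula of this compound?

C3H6O5

mol C = 1.54 g CO₂ ÷ 44.009 g/mol = 0.03499 mol
mol H = 2 × 0.629 g H₂O ÷ 18.015 g/mol = 0.06983 mol
mass O = 1.42 − (0.4203 + 0.07039) = 0.9293 g → mol O = 0.9293 ÷ 15.999 = 0.05809 mol
Divide by the smallest (0.03499 mol): C 1.000, H 1.996, O 1.660
Multiplying each by 3 gives whole numbers: C 3.00, H 5.99, O 4.98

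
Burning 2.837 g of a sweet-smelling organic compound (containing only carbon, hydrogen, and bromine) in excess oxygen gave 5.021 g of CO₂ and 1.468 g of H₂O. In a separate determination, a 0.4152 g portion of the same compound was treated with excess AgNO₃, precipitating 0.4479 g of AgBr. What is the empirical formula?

mol C = 5.021 g CO₂ ÷ 44.009 g/mol = 0.11409 mol
mol H = 2 × 1.468 g H₂O ÷ 18.015 g/mol = 0.16298 mol
From the AgBr data: mol Br per gram of compound = (0.4479 ÷ 187.772) ÷ 0.4152 = 0.0057450 mol/g, so in the 2.837 g combustion sample mol Br = 0.016299 mol
Divide by the smallest (0.016299 mol): C 7.000, H 9.999, Br 1.000

C7H10Br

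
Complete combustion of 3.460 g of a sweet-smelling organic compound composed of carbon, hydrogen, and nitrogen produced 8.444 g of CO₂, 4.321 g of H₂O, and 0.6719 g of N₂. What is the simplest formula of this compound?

mol C = 8.444 g CO₂ ÷ 44.009 g/mol = 0.19187 mol
mol H = 2 × 4.321 g H₂O ÷ 18.015 g/mol = 0.47971 mol
mol N = 2 × 0.6719 g N₂ ÷ 28.014 g/mol = 0.047969 mol
Divide by the smallest (0.047969 mol): C 4.000, H 10.000, N 1.000

C4H10N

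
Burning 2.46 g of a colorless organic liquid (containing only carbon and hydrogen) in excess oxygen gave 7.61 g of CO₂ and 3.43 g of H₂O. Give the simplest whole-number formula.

C5H11

mol C = 7.61 g CO₂ ÷ 44.009 g/mol = 0.1729 mol
mol H = 2 × 3.43 g H₂O ÷ 18.015 g/mol = 0.3808 mol
Divide by the smallest (0.1729 mol): C 1.000, H 2.202
Multiplying each by 5 gives whole numbers: C 5.00, H 11.01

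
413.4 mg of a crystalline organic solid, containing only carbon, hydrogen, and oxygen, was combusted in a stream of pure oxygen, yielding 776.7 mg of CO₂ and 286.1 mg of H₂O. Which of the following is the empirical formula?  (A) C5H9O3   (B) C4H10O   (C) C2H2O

(A) C5H9O3

mol C = 0.7767 g CO₂ ÷ 44.009 g/mol = 0.017649 mol
mol H = 2 × 0.2861 g H₂O ÷ 18.015 g/mol = 0.031762 mol
mass O = 0.4134 − (0.21198 + 0.032017) = 0.16941 g → mol O = 0.16941 ÷ 15.999 = 0.010588 mol
Divide by the smallest (0.010588 mol): C 1.667, H 3.000, O 1.000
Multiplying each by 3 gives whole numbers: C 5.00, H 9.00, O 3.00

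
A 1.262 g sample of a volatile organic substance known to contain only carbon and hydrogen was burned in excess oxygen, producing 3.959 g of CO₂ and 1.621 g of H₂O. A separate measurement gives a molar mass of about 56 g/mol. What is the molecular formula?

C4H8

mol C = 3.959 g CO₂ ÷ 44.009 g/mol = 0.089959 mol
mol H = 2 × 1.621 g H₂O ÷ 18.015 g/mol = 0.17996 mol
Divide by the smallest (0.089959 mol): C 1.000, H 2.000
Empirical formula: CH2
Empirical-formula mass = 14.03 g/mol; 56 ÷ 14.03 ≈ 4, so the molecular formula is C4H8.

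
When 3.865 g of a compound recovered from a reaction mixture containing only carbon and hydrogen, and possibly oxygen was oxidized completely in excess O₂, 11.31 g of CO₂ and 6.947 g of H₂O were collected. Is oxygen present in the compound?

mol C = 11.31 g CO₂ ÷ 44.009 g/mol = 0.25699 mol
mol H = 2 × 6.947 g H₂O ÷ 18.015 g/mol = 0.77125 mol
C and H together account for 3.8642 g — essentially the entire 3.865 g sample — so the compound contains no oxygen.

no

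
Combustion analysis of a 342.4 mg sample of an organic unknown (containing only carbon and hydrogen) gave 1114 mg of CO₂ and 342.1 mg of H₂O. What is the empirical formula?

C2H3

mol C = 1.114 g CO₂ ÷ 44.009 g/mol = 0.025313 mol
mol H = 2 × 0.3421 g H₂O ÷ 18.015 g/mol = 0.037979 mol
Divide by the smallest (0.025313 mol): C 1.000, H 1.500
Multiplying each by 2 gives whole numbers: C 2.00, H 3.00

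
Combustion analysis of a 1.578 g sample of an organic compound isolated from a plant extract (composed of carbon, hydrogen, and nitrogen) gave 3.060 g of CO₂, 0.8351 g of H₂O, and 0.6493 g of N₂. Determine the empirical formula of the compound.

C3H4N2

mol C = 3.060 g CO₂ ÷ 44.009 g/mol = 0.069531 mol
mol H = 2 × 0.8351 g H₂O ÷ 18.015 g/mol = 0.092712 mol
mol N = 2 × 0.6493 g N₂ ÷ 28.014 g/mol = 0.046355 mol
Divide by the smallest (0.046355 mol): C 1.500, H 2.000, N 1.000
Multiplying each by 2 gives whole numbers: C 3.00, H 4.00, N 2.00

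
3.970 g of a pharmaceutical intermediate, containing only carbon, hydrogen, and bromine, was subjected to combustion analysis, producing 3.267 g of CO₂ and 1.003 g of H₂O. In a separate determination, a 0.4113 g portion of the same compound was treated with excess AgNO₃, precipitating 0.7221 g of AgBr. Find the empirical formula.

C2H3Br

mol C = 3.267 g CO₂ ÷ 44.009 g/mol = 0.074235 mol
mol H = 2 × 1.003 g H₂O ÷ 18.015 g/mol = 0.11135 mol
From the AgBr data: mol Br per gram of compound = (0.7221 ÷ 187.772) ÷ 0.4113 = 0.0093499 mol/g, so in the 3.970 g combustion sample mol Br = 0.037119 mol
Divide by the smallest (0.037119 mol): C 2.000, H 3.000, Br 1.000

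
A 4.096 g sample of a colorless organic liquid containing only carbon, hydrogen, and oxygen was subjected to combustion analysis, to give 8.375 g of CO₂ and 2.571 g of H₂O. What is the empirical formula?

C2H3O

mol C = 8.375 g CO₂ ÷ 44.009 g/mol = 0.19030 mol
mol H = 2 × 2.571 g H₂O ÷ 18.015 g/mol = 0.28543 mol
mass O = 4.096 − (2.2857 + 0.28771) = 1.5226 g → mol O = 1.5226 ÷ 15.999 = 0.095167 mol
Divide by the smallest (0.095167 mol): C 2.000, H 2.999, O 1.000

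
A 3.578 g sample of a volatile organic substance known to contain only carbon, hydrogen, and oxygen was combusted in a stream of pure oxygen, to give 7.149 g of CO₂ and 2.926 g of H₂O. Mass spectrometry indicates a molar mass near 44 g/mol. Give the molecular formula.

mol C = 7.149 g CO₂ ÷ 44.009 g/mol = 0.16244 mol
mol H = 2 × 2.926 g H₂O ÷ 18.015 g/mol = 0.32484 mol
mass O = 3.578 − (1.9511 + 0.32744) = 1.2994 g → mol O = 1.2994 ÷ 15.999 = 0.081220 mol
Divide by the smallest (0.081220 mol): C 2.000, H 3.999, O 1.000
Empirical formula: C2H4O
Empirical-formula mass = 44.05 g/mol; 44 ÷ 44.05 ≈ 1, so the molecular formula is C2H4O.

C2H4O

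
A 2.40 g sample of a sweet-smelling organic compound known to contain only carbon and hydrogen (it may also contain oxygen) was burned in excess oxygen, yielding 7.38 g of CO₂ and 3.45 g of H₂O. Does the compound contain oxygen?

no

mol C = 7.38 g CO₂ ÷ 44.009 g/mol = 0.1677 mol
mol H = 2 × 3.45 g H₂O ÷ 18.015 g/mol = 0.3830 mol
C and H together account for 2.400 g — essentially the entire 2.40 g sample — so the compound contains no oxygen.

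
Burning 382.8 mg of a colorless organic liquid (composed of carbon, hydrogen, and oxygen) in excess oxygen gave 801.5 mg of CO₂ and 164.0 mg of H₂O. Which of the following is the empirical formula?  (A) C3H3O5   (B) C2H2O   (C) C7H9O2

mol C = 0.8015 g CO₂ ÷ 44.009 g/mol = 0.018212 mol
mol H = 2 × 0.1640 g H₂O ÷ 18.015 g/mol = 0.018207 mol
mass O = 0.3828 − (0.21875 + 0.018353) = 0.14570 g → mol O = 0.14570 ÷ 15.999 = 0.0091069 mol
Divide by the smallest (0.0091069 mol): C 2.000, H 1.999, O 1.000

(B) C2H2O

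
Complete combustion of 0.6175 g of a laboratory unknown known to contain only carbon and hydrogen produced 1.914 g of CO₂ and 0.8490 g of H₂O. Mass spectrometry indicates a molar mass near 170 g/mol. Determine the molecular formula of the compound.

C12H26

mol C = 1.914 g CO₂ ÷ 44.009 g/mol = 0.043491 mol
mol H = 2 × 0.8490 g H₂O ÷ 18.015 g/mol = 0.094255 mol
Divide by the smallest (0.043491 mol): C 1.000, H 2.167
Multiplying each by 6 gives whole numbers: C 6.00, H 13.00
Empirical formula: C6H13
Empirical-formula mass = 85.17 g/mol; 170 ÷ 85.17 ≈ 2, so the molecular formula is C12H26.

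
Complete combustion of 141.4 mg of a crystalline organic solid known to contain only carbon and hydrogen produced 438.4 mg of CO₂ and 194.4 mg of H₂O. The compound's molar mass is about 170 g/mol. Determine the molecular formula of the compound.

mol C = 0.4384 g CO₂ ÷ 44.009 g/mol = 0.0099616 mol
mol H = 2 × 0.1944 g H₂O ÷ 18.015 g/mol = 0.021582 mol
Divide by the smallest (0.0099616 mol): C 1.000, H 2.167
Multiplying each by 6 gives whole numbers: C 6.00, H 13.00
Empirical formula: C6H13
Empirical-formula mass = 85.17 g/mol; 170 ÷ 85.17 ≈ 2, so the molecular formula is C12H26.

C12H26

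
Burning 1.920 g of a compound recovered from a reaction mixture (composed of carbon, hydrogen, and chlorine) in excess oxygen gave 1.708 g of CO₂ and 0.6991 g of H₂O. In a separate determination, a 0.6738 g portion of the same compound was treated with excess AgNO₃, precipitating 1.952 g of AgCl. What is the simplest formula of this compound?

mol C = 1.708 g CO₂ ÷ 44.009 g/mol = 0.038810 mol
mol H = 2 × 0.6991 g H₂O ÷ 18.015 g/mol = 0.077613 mol
From the AgCl data: mol Cl per gram of compound = (1.952 ÷ 143.318) ÷ 0.6738 = 0.020214 mol/g, so in the 1.920 g combustion sample mol Cl = 0.038811 mol
Divide by the smallest (0.038810 mol): C 1.000, H 2.000, Cl 1.000

CH2Cl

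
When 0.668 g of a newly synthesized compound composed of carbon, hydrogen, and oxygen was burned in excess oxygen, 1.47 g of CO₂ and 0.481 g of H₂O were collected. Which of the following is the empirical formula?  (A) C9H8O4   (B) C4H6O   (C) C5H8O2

mol C = 1.47 g CO₂ ÷ 44.009 g/mol = 0.03340 mol
mol H = 2 × 0.481 g H₂O ÷ 18.015 g/mol = 0.05340 mol
mass O = 0.668 − (0.4012 + 0.05383) = 0.2130 g → mol O = 0.2130 ÷ 15.999 = 0.01331 mol
Divide by the smallest (0.01331 mol): C 2.509, H 4.011, O 1.000
Multiplying each by 2 gives whole numbers: C 5.02, H 8.02, O 2.00

(C) C5H8O2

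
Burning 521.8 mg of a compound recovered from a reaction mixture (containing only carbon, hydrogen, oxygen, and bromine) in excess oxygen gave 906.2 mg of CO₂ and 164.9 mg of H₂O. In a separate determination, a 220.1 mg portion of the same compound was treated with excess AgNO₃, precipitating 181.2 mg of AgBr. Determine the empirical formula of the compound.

mol C = 0.9062 g CO₂ ÷ 44.009 g/mol = 0.020591 mol
mol H = 2 × 0.1649 g H₂O ÷ 18.015 g/mol = 0.018307 mol
From the AgBr data: mol Br per gram of compound = (0.1812 ÷ 187.772) ÷ 0.2201 = 0.0043844 mol/g, so in the 0.5218 g combustion sample mol Br = 0.0022878 mol
mass O = 0.5218 − (0.24732 + 0.018453 + 0.18280) = 0.073224 g → mol O = 0.073224 ÷ 15.999 = 0.0045768 mol
Divide by the smallest (0.0022878 mol): C 9.001, H 8.002, Br 1.000, O 2.001

C9H8BrO2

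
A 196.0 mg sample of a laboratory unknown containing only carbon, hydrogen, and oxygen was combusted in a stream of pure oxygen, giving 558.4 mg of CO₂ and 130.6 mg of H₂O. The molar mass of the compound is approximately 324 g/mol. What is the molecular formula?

mol C = 0.5584 g CO₂ ÷ 44.009 g/mol = 0.012688 mol
mol H = 2 × 0.1306 g H₂O ÷ 18.015 g/mol = 0.014499 mol
mass O = 0.1960 − (0.15240 + 0.014615) = 0.028986 g → mol O = 0.028986 ÷ 15.999 = 0.0018117 mol
Divide by the smallest (0.0018117 mol): C 7.003, H 8.003, O 1.000
Empirical formula: C7H8O
Empirical-formula mass = 108.14 g/mol; 324 ÷ 108.14 ≈ 3, so the molecular formula is C21H24O3.

C21H24O3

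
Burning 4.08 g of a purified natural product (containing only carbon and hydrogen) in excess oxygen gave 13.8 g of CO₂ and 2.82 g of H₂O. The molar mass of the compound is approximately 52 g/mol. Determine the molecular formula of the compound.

mol C = 13.8 g CO₂ ÷ 44.009 g/mol = 0.3136 mol
mol H = 2 × 2.82 g H₂O ÷ 18.015 g/mol = 0.3131 mol
Divide by the smallest (0.3131 mol): C 1.002, H 1.000
Empirical formula: CH
Empirical-formula mass = 13.02 g/mol; 52 ÷ 13.02 ≈ 4, so the molecular formula is C4H4.

C4H4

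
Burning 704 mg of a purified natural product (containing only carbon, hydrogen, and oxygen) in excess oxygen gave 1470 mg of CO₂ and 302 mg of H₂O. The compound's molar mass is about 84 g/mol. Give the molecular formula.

C4H4O2

mol C = 1.47 g CO₂ ÷ 44.009 g/mol = 0.03340 mol
mol H = 2 × 0.302 g H₂O ÷ 18.015 g/mol = 0.03353 mol
mass O = 0.704 − (0.4012 + 0.03380) = 0.2690 g → mol O = 0.2690 ÷ 15.999 = 0.01681 mol
Divide by the smallest (0.01681 mol): C 1.987, H 1.994, O 1.000
Empirical formula: C2H2O
Empirical-formula mass = 42.04 g/mol; 84 ÷ 42.04 ≈ 2, so the molecular formula is C4H4O2.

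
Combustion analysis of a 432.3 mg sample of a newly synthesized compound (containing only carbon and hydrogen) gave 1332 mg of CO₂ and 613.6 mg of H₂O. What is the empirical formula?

mol C = 1.332 g CO₂ ÷ 44.009 g/mol = 0.030267 mol
mol H = 2 × 0.6136 g H₂O ÷ 18.015 g/mol = 0.068121 mol
Divide by the smallest (0.030267 mol): C 1.000, H 2.251
Multiplying each by 4 gives whole numbers: C 4.00, H 9.00

C4H9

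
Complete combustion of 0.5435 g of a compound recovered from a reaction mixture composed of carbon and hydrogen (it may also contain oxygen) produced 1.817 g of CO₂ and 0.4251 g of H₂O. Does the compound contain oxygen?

mol C = 1.817 g CO₂ ÷ 44.009 g/mol = 0.041287 mol
mol H = 2 × 0.4251 g H₂O ÷ 18.015 g/mol = 0.047194 mol
C and H together account for 0.54347 g — essentially the entire 0.5435 g sample — so the compound contains no oxygen.

no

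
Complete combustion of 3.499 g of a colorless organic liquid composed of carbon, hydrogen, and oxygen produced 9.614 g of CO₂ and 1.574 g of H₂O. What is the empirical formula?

C5H4O

mol C = 9.614 g CO₂ ÷ 44.009 g/mol = 0.21846 mol
mol H = 2 × 1.574 g H₂O ÷ 18.015 g/mol = 0.17474 mol
mass O = 3.499 − (2.6239 + 0.17614) = 0.69899 g → mol O = 0.69899 ÷ 15.999 = 0.043690 mol
Divide by the smallest (0.043690 mol): C 5.000, H 4.000, O 1.000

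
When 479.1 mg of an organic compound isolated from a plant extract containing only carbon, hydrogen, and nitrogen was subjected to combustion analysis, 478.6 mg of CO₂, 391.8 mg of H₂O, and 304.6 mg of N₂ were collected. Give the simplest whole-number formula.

mol C = 0.4786 g CO₂ ÷ 44.009 g/mol = 0.010875 mol
mol H = 2 × 0.3918 g H₂O ÷ 18.015 g/mol = 0.043497 mol
mol N = 2 × 0.3046 g N₂ ÷ 28.014 g/mol = 0.021746 mol
Divide by the smallest (0.010875 mol): C 1.000, H 4.000, N 2.000

CH4N2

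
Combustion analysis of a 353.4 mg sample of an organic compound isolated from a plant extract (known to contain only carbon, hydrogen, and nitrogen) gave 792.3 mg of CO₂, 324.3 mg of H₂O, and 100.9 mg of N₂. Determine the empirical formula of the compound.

C5H10N2

mol C = 0.7923 g CO₂ ÷ 44.009 g/mol = 0.018003 mol
mol H = 2 × 0.3243 g H₂O ÷ 18.015 g/mol = 0.036003 mol
mol N = 2 × 0.1009 g N₂ ÷ 28.014 g/mol = 0.0072035 mol
Divide by the smallest (0.0072035 mol): C 2.499, H 4.998, N 1.000
Multiplying each by 2 gives whole numbers: C 5.00, H 10.00, N 2.00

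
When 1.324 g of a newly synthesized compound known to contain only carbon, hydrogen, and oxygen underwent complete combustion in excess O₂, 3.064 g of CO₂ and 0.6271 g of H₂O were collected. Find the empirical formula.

mol C = 3.064 g CO₂ ÷ 44.009 g/mol = 0.069622 mol
mol H = 2 × 0.6271 g H₂O ÷ 18.015 g/mol = 0.069620 mol
mass O = 1.324 − (0.83623 + 0.070177) = 0.41759 g → mol O = 0.41759 ÷ 15.999 = 0.026101 mol
Divide by the smallest (0.026101 mol): C 2.667, H 2.667, O 1.000
Multiplying each by 3 gives whole numbers: C 8.00, H 8.00, O 3.00

C8H8O3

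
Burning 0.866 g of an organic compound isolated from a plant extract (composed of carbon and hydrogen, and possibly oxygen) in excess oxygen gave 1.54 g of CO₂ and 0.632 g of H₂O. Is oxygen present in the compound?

yes

mol C = 1.54 g CO₂ ÷ 44.009 g/mol = 0.03499 mol
mol H = 2 × 0.632 g H₂O ÷ 18.015 g/mol = 0.07016 mol
C and H account for only 0.4910 g of the 0.866 g sample; the remaining 0.3750 g must be oxygen.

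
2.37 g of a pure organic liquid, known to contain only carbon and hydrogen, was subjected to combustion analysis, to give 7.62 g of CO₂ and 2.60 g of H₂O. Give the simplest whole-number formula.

C3H5

mol C = 7.62 g CO₂ ÷ 44.009 g/mol = 0.1731 mol
mol H = 2 × 2.60 g H₂O ÷ 18.015 g/mol = 0.2886 mol
Divide by the smallest (0.1731 mol): C 1.000, H 1.667
Multiplying each by 3 gives whole numbers: C 3.00, H 5.00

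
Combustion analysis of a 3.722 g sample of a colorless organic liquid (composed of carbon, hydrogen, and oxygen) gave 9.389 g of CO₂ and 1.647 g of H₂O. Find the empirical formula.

mol C = 9.389 g CO₂ ÷ 44.009 g/mol = 0.21334 mol
mol H = 2 × 1.647 g H₂O ÷ 18.015 g/mol = 0.18285 mol
mass O = 3.722 − (2.5625 + 0.18431) = 0.97523 g → mol O = 0.97523 ÷ 15.999 = 0.060956 mol
Divide by the smallest (0.060956 mol): C 3.500, H 3.000, O 1.000
Multiplying each by 2 gives whole numbers: C 7.00, H 6.00, O 2.00

C7H6O2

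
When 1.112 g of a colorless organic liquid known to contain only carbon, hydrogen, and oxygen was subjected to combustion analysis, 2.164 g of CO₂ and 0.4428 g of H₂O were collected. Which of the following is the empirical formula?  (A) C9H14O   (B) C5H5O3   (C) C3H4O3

mol C = 2.164 g CO₂ ÷ 44.009 g/mol = 0.049172 mol
mol H = 2 × 0.4428 g H₂O ÷ 18.015 g/mol = 0.049159 mol
mass O = 1.112 − (0.59060 + 0.049552) = 0.47185 g → mol O = 0.47185 ÷ 15.999 = 0.029492 mol
Divide by the smallest (0.029492 mol): C 1.667, H 1.667, O 1.000
Multiplying each by 3 gives whole numbers: C 5.00, H 5.00, O 3.00

(B) C5H5O3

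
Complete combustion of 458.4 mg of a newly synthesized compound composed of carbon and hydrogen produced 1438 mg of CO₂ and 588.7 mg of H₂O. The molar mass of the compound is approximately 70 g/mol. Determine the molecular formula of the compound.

mol C = 1.438 g CO₂ ÷ 44.009 g/mol = 0.032675 mol
mol H = 2 × 0.5887 g H₂O ÷ 18.015 g/mol = 0.065357 mol
Divide by the smallest (0.032675 mol): C 1.000, H 2.000
Empirical formula: CH2
Empirical-formula mass = 14.03 g/mol; 70 ÷ 14.03 ≈ 5, so the molecular formula is C5H10.

C5H10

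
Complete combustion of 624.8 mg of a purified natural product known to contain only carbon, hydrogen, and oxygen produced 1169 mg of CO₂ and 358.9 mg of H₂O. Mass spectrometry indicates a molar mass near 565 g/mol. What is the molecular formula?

mol C = 1.169 g CO₂ ÷ 44.009 g/mol = 0.026563 mol
mol H = 2 × 0.3589 g H₂O ÷ 18.015 g/mol = 0.039845 mol
mass O = 0.6248 − (0.31905 + 0.040163) = 0.26559 g → mol O = 0.26559 ÷ 15.999 = 0.016601 mol
Divide by the smallest (0.016601 mol): C 1.600, H 2.400, O 1.000
Multiplying each by 5 gives whole numbers: C 8.00, H 12.00, O 5.00
Empirical formula: C8H12O5
Empirical-formula mass = 188.18 g/mol; 565 ÷ 188.18 ≈ 3, so the molecular formula is C24H36O15.

C24H36O15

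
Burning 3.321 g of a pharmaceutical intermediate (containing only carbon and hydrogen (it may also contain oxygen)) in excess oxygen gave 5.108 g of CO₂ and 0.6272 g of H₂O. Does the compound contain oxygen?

mol C = 5.108 g CO₂ ÷ 44.009 g/mol = 0.11607 mol
mol H = 2 × 0.6272 g H₂O ÷ 18.015 g/mol = 0.069631 mol
C and H account for only 1.4643 g of the 3.321 g sample; the remaining 1.8567 g must be oxygen.

yes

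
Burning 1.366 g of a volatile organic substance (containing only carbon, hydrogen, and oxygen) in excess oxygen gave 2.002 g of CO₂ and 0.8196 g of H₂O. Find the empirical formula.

mol C = 2.002 g CO₂ ÷ 44.009 g/mol = 0.045491 mol
mol H = 2 × 0.8196 g H₂O ÷ 18.015 g/mol = 0.090991 mol
mass O = 1.366 − (0.54639 + 0.091719) = 0.72789 g → mol O = 0.72789 ÷ 15.999 = 0.045496 mol
Divide by the smallest (0.045491 mol): C 1.000, H 2.000, O 1.000

CH2O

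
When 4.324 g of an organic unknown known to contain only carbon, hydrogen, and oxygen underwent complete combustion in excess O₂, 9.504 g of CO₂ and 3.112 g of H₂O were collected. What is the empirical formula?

mol C = 9.504 g CO₂ ÷ 44.009 g/mol = 0.21596 mol
mol H = 2 × 3.112 g H₂O ÷ 18.015 g/mol = 0.34549 mol
mass O = 4.324 − (2.5938 + 0.34825) = 1.3819 g → mol O = 1.3819 ÷ 15.999 = 0.086374 mol
Divide by the smallest (0.086374 mol): C 2.500, H 4.000, O 1.000
Multiplying each by 2 gives whole numbers: C 5.00, H 8.00, O 2.00

C5H8O2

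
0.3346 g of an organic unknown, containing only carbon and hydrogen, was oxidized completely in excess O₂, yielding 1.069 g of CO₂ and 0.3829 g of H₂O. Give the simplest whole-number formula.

mol C = 1.069 g CO₂ ÷ 44.009 g/mol = 0.024290 mol
mol H = 2 × 0.3829 g H₂O ÷ 18.015 g/mol = 0.042509 mol
Divide by the smallest (0.024290 mol): C 1.000, H 1.750
Multiplying each by 4 gives whole numbers: C 4.00, H 7.00

C4H7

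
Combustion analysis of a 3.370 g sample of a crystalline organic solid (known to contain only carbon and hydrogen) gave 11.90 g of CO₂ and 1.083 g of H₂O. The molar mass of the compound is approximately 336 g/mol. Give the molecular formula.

C27H12

mol C = 11.90 g CO₂ ÷ 44.009 g/mol = 0.27040 mol
mol H = 2 × 1.083 g H₂O ÷ 18.015 g/mol = 0.12023 mol
Divide by the smallest (0.12023 mol): C 2.249, H 1.000
Multiplying each by 4 gives whole numbers: C 9.00, H 4.00
Empirical formula: C9H4
Empirical-formula mass = 112.13 g/mol; 336 ÷ 112.13 ≈ 3, so the molecular formula is C27H12.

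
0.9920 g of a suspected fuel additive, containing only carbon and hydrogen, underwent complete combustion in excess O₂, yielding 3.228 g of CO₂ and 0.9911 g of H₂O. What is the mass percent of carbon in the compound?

mol C = 3.228 g CO₂ ÷ 44.009 g/mol = 0.073349 mol
mol H = 2 × 0.9911 g H₂O ÷ 18.015 g/mol = 0.11003 mol
mass % C = 0.88099 g ÷ 0.9920 g × 100%

88.81%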